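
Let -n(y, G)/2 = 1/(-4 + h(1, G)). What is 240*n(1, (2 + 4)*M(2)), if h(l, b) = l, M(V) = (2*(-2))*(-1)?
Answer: 160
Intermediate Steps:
M(V) = 4 (M(V) = -4*(-1) = 4)
n(y, G) = 2/3 (n(y, G) = -2/(-4 + 1) = -2/(-3) = -2*(-1/3) = 2/3)
240*n(1, (2 + 4)*M(2)) = 240*(2/3) = 160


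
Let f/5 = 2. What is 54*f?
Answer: 540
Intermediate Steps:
f = 10 (f = 5*2 = 10)
54*f = 54*10 = 540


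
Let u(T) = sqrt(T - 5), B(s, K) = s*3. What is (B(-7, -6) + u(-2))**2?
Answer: (21 - I*sqrt(7))**2 ≈ 434.0 - 111.12*I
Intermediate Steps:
B(s, K) = 3*s
u(T) = sqrt(-5 + T)
(B(-7, -6) + u(-2))**2 = (3*(-7) + sqrt(-5 - 2))**2 = (-21 + sqrt(-7))**2 = (-21 + I*sqrt(7))**2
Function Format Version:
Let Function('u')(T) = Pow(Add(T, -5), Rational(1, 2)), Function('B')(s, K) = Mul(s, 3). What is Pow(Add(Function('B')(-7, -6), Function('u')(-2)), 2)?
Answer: Pow(Add(21, Mul(-1, I, Pow(7, Rational(1, 2)))), 2) ≈ Add(434.00, Mul(-111.12, I))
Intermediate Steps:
Function('B')(s, K) = Mul(3, s)
Function('u')(T) = Pow(Add(-5, T), Rational(1, 2))
Pow(Add(Function('B')(-7, -6), Function('u')(-2)), 2) = Pow(Add(Mul(3, -7), Pow(Add(-5, -2), Rational(1, 2))), 2) = Pow(Add(-21, Pow(-7, Rational(1, 2))), 2) = Pow(Add(-21, Mul(I, Pow(7, Rational(1, 2)))), 2)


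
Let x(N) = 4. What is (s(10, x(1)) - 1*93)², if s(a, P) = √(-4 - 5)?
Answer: 8640 - 558*I ≈ 8640.0 - 558.0*I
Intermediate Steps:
s(a, P) = 3*I (s(a, P) = √(-9) = 3*I)
(s(10, x(1)) - 1*93)² = (3*I - 1*93)² = (3*I - 93)² = (-93 + 3*I)²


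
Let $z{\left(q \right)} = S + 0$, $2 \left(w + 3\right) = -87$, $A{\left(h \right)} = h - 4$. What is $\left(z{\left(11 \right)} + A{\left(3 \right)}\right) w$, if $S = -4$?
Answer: $\frac{465}{2} \approx 232.5$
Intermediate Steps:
$A{\left(h \right)} = -4 + h$ ($A{\left(h \right)} = h - 4 = -4 + h$)
$w = - \frac{93}{2}$ ($w = -3 + \frac{1}{2} \left(-87\right) = -3 - \frac{87}{2} = - \frac{93}{2} \approx -46.5$)
$z{\left(q \right)} = -4$ ($z{\left(q \right)} = -4 + 0 = -4$)
$\left(z{\left(11 \right)} + A{\left(3 \right)}\right) w = \left(-4 + \left(-4 + 3\right)\right) \left(- \frac{93}{2}\right) = \left(-4 - 1\right) \left(- \frac{93}{2}\right) = \left(-5\right) \left(- \frac{93}{2}\right) = \frac{465}{2}$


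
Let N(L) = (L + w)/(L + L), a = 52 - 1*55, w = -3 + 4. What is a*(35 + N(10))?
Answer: -2133/20 ≈ -106.65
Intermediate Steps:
w = 1
a = -3 (a = 52 - 55 = -3)
N(L) = (1 + L)/(2*L) (N(L) = (L + 1)/(L + L) = (1 + L)/((2*L)) = (1 + L)*(1/(2*L)) = (1 + L)/(2*L))
a*(35 + N(10)) = -3*(35 + (½)*(1 + 10)/10) = -3*(35 + (½)*(⅒)*11) = -3*(35 + 11/20) = -3*711/20 = -2133/20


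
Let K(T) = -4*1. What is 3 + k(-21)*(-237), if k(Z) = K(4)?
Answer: 951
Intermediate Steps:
K(T) = -4
k(Z) = -4
3 + k(-21)*(-237) = 3 - 4*(-237) = 3 + 948 = 951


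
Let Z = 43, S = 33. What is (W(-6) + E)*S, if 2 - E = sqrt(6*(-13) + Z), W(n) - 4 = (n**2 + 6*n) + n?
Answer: -33*I*sqrt(35) ≈ -195.23*I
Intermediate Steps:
W(n) = 4 + n**2 + 7*n (W(n) = 4 + ((n**2 + 6*n) + n) = 4 + (n**2 + 7*n) = 4 + n**2 + 7*n)
E = 2 - I*sqrt(35) (E = 2 - sqrt(6*(-13) + 43) = 2 - sqrt(-78 + 43) = 2 - sqrt(-35) = 2 - I*sqrt(35) ≈ 2.0 - 5.9161*I)
(W(-6) + E)*S = ((4 + (-6)**2 + 7*(-6)) + (2 - I*sqrt(35)))*33 = ((4 + 36 - 42) + (2 - I*sqrt(35)))*33 = (-2 + (2 - I*sqrt(35)))*33 = -I*sqrt(35)*33 = -33*I*sqrt(35)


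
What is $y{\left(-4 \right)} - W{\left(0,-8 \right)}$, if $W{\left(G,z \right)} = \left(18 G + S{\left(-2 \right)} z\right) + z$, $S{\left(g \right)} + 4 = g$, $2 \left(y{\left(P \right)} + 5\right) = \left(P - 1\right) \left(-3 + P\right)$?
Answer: $- \frac{55}{2} \approx -27.5$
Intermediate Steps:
$y{\left(P \right)} = -5 + \frac{\left(-1 + P\right) \left(-3 + P\right)}{2}$ ($y{\left(P \right)} = -5 + \frac{\left(P - 1\right) \left(-3 + P\right)}{2} = -5 + \frac{\left(-1 + P\right) \left(-3 + P\right)}{2}$)
$S{\left(g \right)} = -4 + g$
$W{\left(G,z \right)} = - 5 z + 18 G$ ($W{\left(G,z \right)} = \left(18 G + \left(-4 - 2\right) z\right) + z = \left(18 G - 6 z\right) + z = \left(- 6 z + 18 G\right) + z = - 5 z + 18 G$)
$y{\left(-4 \right)} - W{\left(0,-8 \right)} = \left(- \frac{7}{2} + \frac{\left(-4\right)^{2}}{2} - -8\right) - \left(\left(-5\right) \left(-8\right) + 18 \cdot 0\right) = \left(- \frac{7}{2} + \frac{1}{2} \cdot 16 + 8\right) - \left(40 + 0\right) = \left(- \frac{7}{2} + 8 + 8\right) - 40 = \frac{25}{2} - 40 = - \frac{55}{2}$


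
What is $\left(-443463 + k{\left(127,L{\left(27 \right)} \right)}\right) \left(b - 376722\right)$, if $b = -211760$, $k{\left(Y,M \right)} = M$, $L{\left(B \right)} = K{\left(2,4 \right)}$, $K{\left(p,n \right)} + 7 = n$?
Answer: $260971758612$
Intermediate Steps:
$K{\left(p,n \right)} = -7 + n$
$L{\left(B \right)} = -3$ ($L{\left(B \right)} = -7 + 4 = -3$)
$\left(-443463 + k{\left(127,L{\left(27 \right)} \right)}\right) \left(b - 376722\right) = \left(-443463 - 3\right) \left(-211760 - 376722\right) = \left(-443466\right) \left(-588482\right) = 260971758612$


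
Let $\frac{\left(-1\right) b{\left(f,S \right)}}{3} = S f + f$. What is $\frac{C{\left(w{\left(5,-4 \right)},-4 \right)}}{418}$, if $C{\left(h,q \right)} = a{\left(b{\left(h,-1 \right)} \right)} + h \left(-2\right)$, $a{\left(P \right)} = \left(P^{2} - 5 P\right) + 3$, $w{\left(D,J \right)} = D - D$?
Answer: $\frac{3}{418} \approx 0.007177$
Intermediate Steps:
$w{\left(D,J \right)} = 0$
$b{\left(f,S \right)} = - 3 f - 3 S f$ ($b{\left(f,S \right)} = - 3 \left(S f + f\right) = - 3 \left(f + S f\right) = - 3 f - 3 S f$)
$a{\left(P \right)} = 3 + P^{2} - 5 P$
$C{\left(h,q \right)} = 3 - 2 h$ ($C{\left(h,q \right)} = \left(3 + \left(- 3 h \left(1 - 1\right)\right)^{2} - 5 \left(- 3 h \left(1 - 1\right)\right)\right) + h \left(-2\right) = \left(3 + \left(\left(-3\right) h 0\right)^{2} - 5 \left(\left(-3\right) h 0\right)\right) - 2 h = \left(3 + 0^{2} - 0\right) - 2 h = \left(3 + 0 + 0\right) - 2 h = 3 - 2 h$)
$\frac{C{\left(w{\left(5,-4 \right)},-4 \right)}}{418} = \frac{3 - 0}{418} = \left(3 + 0\right) \frac{1}{418} = 3 \cdot \frac{1}{418} = \frac{3}{418}$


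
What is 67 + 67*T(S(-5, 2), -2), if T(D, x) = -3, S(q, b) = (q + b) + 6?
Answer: -134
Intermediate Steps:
S(q, b) = 6 + b + q (S(q, b) = (b + q) + 6 = 6 + b + q)
67 + 67*T(S(-5, 2), -2) = 67 + 67*(-3) = 67 - 201 = -134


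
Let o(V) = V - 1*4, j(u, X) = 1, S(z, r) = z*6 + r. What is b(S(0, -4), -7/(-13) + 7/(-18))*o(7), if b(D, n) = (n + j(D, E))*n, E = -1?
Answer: 9415/18252 ≈ 0.51583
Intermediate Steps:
S(z, r) = r + 6*z (S(z, r) = 6*z + r = r + 6*z)
b(D, n) = n*(1 + n) (b(D, n) = (n + 1)*n = (1 + n)*n = n*(1 + n))
o(V) = -4 + V (o(V) = V - 4 = -4 + V)
b(S(0, -4), -7/(-13) + 7/(-18))*o(7) = ((-7/(-13) + 7/(-18))*(1 + (-7/(-13) + 7/(-18))))*(-4 + 7) = ((-7*(-1/13) + 7*(-1/18))*(1 + (-7*(-1/13) + 7*(-1/18))))*3 = ((7/13 - 7/18)*(1 + (7/13 - 7/18)))*3 = (35*(1 + 35/234)/234)*3 = ((35/234)*(269/234))*3 = (9415/54756)*3 = 9415/18252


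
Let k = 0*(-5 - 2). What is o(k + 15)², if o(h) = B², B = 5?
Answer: 625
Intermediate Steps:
k = 0 (k = 0*(-7) = 0)
o(h) = 25 (o(h) = 5² = 25)
o(k + 15)² = 25² = 625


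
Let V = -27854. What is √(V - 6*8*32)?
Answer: I*√29390 ≈ 171.44*I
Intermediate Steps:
√(V - 6*8*32) = √(-27854 - 6*8*32) = √(-27854 - 48*32) = √(-27854 - 1536) = √(-29390) = I*√29390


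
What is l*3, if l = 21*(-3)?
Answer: -189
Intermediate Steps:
l = -63
l*3 = -63*3 = -189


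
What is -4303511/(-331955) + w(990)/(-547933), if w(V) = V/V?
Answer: 2358035360808/181889099015 ≈ 12.964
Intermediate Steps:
w(V) = 1
-4303511/(-331955) + w(990)/(-547933) = -4303511/(-331955) + 1/(-547933) = -4303511*(-1/331955) + 1*(-1/547933) = 4303511/331955 - 1/547933 = 2358035360808/181889099015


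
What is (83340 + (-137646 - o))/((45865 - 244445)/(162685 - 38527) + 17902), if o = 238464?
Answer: -9087434415/555619484 ≈ -16.355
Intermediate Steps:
(83340 + (-137646 - o))/((45865 - 244445)/(162685 - 38527) + 17902) = (83340 + (-137646 - 1*238464))/((45865 - 244445)/(162685 - 38527) + 17902) = (83340 + (-137646 - 238464))/(-198580/124158 + 17902) = (83340 - 376110)/(-198580*1/124158 + 17902) = -292770/(-99290/62079 + 17902) = -292770/1111238968/62079 = -292770*62079/1111238968 = -9087434415/555619484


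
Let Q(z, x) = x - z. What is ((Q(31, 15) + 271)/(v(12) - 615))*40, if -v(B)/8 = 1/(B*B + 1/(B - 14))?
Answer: -2927400/176521 ≈ -16.584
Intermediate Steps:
v(B) = -8/(B**2 + 1/(-14 + B)) (v(B) = -8/(B*B + 1/(B - 14)) = -8/(B**2 + 1/(-14 + B)))
((Q(31, 15) + 271)/(v(12) - 615))*40 = (((15 - 1*31) + 271)/(8*(14 - 1*12)/(1 + 12**3 - 14*12**2) - 615))*40 = (((15 - 31) + 271)/(8*(14 - 12)/(1 + 1728 - 14*144) - 615))*40 = ((-16 + 271)/(8*2/(1 + 1728 - 2016) - 615))*40 = (255/(8*2/(-287) - 615))*40 = (255/(8*(-1/287)*2 - 615))*40 = (255/(-16/287 - 615))*40 = (255/(-176521/287))*40 = (255*(-287/176521))*40 = -73185/176521*40 = -2927400/176521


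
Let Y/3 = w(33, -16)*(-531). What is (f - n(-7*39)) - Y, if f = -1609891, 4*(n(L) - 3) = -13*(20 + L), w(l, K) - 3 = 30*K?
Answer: -9482309/4 ≈ -2.3706e+6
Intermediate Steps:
w(l, K) = 3 + 30*K
n(L) = -62 - 13*L/4 (n(L) = 3 + (-13*(20 + L))/4 = 3 + (-260 - 13*L)/4 = 3 + (-65 - 13*L/4) = -62 - 13*L/4)
Y = 759861 (Y = 3*((3 + 30*(-16))*(-531)) = 3*((3 - 480)*(-531)) = 3*(-477*(-531)) = 3*253287 = 759861)
(f - n(-7*39)) - Y = (-1609891 - (-62 - (-91)*39/4)) - 1*759861 = (-1609891 - (-62 - 13/4*(-273))) - 759861 = (-1609891 - (-62 + 3549/4)) - 759861 = (-1609891 - 1*3301/4) - 759861 = (-1609891 - 3301/4) - 759861 = -6442865/4 - 759861 = -9482309/4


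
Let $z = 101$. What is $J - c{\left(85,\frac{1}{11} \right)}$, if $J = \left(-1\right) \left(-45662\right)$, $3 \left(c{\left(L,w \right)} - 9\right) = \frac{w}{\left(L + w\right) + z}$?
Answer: $\frac{280355072}{6141} \approx 45653.0$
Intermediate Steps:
$c{\left(L,w \right)} = 9 + \frac{w}{3 \left(101 + L + w\right)}$ ($c{\left(L,w \right)} = 9 + \frac{w \frac{1}{\left(L + w\right) + 101}}{3} = 9 + \frac{w \frac{1}{101 + L + w}}{3} = 9 + \frac{w}{3 \left(101 + L + w\right)}$)
$J = 45662$
$J - c{\left(85,\frac{1}{11} \right)} = 45662 - \frac{909 + 9 \cdot 85 + \frac{28}{3 \cdot 11}}{101 + 85 + \frac{1}{11}} = 45662 - \frac{909 + 765 + \frac{28}{3} \cdot \frac{1}{11}}{101 + 85 + \frac{1}{11}} = 45662 - \frac{909 + 765 + \frac{28}{33}}{\frac{2047}{11}} = 45662 - \frac{11}{2047} \cdot \frac{55270}{33} = 45662 - \frac{55270}{6141} = \frac{280355072}{6141}$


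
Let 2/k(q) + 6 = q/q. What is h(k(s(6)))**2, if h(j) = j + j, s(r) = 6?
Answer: 16/25 ≈ 0.64000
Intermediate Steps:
k(q) = -2/5 (k(q) = 2/(-6 + q/q) = 2/(-6 + 1) = 2/(-5) = 2*(-1/5) = -2/5)
h(j) = 2*j
h(k(s(6)))**2 = (2*(-2/5))**2 = (-4/5)**2 = 16/25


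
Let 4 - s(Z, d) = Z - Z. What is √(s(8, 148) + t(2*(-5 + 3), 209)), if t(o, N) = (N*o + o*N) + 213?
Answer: I*√1455 ≈ 38.144*I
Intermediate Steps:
s(Z, d) = 4 (s(Z, d) = 4 - (Z - Z) = 4 - 1*0 = 4 + 0 = 4)
t(o, N) = 213 + 2*N*o (t(o, N) = (N*o + N*o) + 213 = 2*N*o + 213 = 213 + 2*N*o)
√(s(8, 148) + t(2*(-5 + 3), 209)) = √(4 + (213 + 2*209*(2*(-5 + 3)))) = √(4 + (213 + 2*209*(2*(-2)))) = √(4 + (213 + 2*209*(-4))) = √(4 + (213 - 1672)) = √(4 - 1459) = √(-1455) = I*√1455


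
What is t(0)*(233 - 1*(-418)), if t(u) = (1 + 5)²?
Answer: 23436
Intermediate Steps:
t(u) = 36 (t(u) = 6² = 36)
t(0)*(233 - 1*(-418)) = 36*(233 - 1*(-418)) = 36*(233 + 418) = 36*651 = 23436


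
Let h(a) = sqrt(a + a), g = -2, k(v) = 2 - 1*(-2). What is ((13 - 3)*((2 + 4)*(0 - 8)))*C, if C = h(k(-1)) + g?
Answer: 960 - 960*sqrt(2) ≈ -397.65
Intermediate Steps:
k(v) = 4 (k(v) = 2 + 2 = 4)
h(a) = sqrt(2)*sqrt(a) (h(a) = sqrt(2*a) = sqrt(2)*sqrt(a))
C = -2 + 2*sqrt(2) (C = sqrt(2)*sqrt(4) - 2 = sqrt(2)*2 - 2 = 2*sqrt(2) - 2 = -2 + 2*sqrt(2) ≈ 0.82843)
((13 - 3)*((2 + 4)*(0 - 8)))*C = ((13 - 3)*((2 + 4)*(0 - 8)))*(-2 + 2*sqrt(2)) = (10*(6*(-8)))*(-2 + 2*sqrt(2)) = (10*(-48))*(-2 + 2*sqrt(2)) = -480*(-2 + 2*sqrt(2)) = 960 - 960*sqrt(2)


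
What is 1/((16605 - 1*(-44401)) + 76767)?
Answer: 1/137773 ≈ 7.2583e-6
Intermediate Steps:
1/((16605 - 1*(-44401)) + 76767) = 1/((16605 + 44401) + 76767) = 1/(61006 + 76767) = 1/137773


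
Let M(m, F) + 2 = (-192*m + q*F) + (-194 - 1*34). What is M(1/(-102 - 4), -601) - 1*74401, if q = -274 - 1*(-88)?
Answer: 1969311/53 ≈ 37157.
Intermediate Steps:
q = -186 (q = -274 + 88 = -186)
M(m, F) = -230 - 192*m - 186*F (M(m, F) = -2 + ((-192*m - 186*F) + (-194 - 1*34)) = -2 + ((-192*m - 186*F) + (-194 - 34)) = -2 + ((-192*m - 186*F) - 228) = -2 + (-228 - 192*m - 186*F) = -230 - 192*m - 186*F)
M(1/(-102 - 4), -601) - 1*74401 = (-230 - 192/(-102 - 4) - 186*(-601)) - 1*74401 = (-230 - 192/(-106) + 111786) - 74401 = (-230 - 192*(-1/106) + 111786) - 74401 = (-230 + 96/53 + 111786) - 74401 = 5912564/53 - 74401 = 1969311/53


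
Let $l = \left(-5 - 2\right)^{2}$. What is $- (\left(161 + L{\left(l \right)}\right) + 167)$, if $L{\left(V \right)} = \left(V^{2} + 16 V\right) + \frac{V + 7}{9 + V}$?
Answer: $- \frac{101905}{29} \approx -3514.0$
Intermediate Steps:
$l = 49$ ($l = \left(-7\right)^{2} = 49$)
$L{\left(V \right)} = V^{2} + 16 V + \frac{7 + V}{9 + V}$ ($L{\left(V \right)} = \left(V^{2} + 16 V\right) + \frac{7 + V}{9 + V} = V^{2} + 16 V + \frac{7 + V}{9 + V}$)
$- (\left(161 + L{\left(l \right)}\right) + 167) = - (\left(161 + \frac{7 + 49^{3} + 25 \cdot 49^{2} + 145 \cdot 49}{9 + 49}\right) + 167) = - (\left(161 + \frac{7 + 117649 + 25 \cdot 2401 + 7105}{58}\right) + 167) = - (\left(161 + \frac{7 + 117649 + 60025 + 7105}{58}\right) + 167) = - (\left(161 + \frac{1}{58} \cdot 184786\right) + 167) = - (\left(161 + \frac{92393}{29}\right) + 167) = - (\frac{97062}{29} + 167) = \left(-1\right) \frac{101905}{29} = - \frac{101905}{29}$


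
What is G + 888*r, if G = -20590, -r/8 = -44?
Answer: 291986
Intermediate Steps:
r = 352 (r = -8*(-44) = 352)
G + 888*r = -20590 + 888*352 = -20590 + 312576 = 291986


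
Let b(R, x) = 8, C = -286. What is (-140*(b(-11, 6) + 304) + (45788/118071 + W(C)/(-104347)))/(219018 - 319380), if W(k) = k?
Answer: 269074139467709/618247716039297 ≈ 0.43522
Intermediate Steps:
(-140*(b(-11, 6) + 304) + (45788/118071 + W(C)/(-104347)))/(219018 - 319380) = (-140*(8 + 304) + (45788/118071 - 286/(-104347)))/(219018 - 319380) = (-140*312 + (45788*(1/118071) - 286*(-1/104347)))/(-100362) = (-43680 + (45788/118071 + 286/104347))*(-1/100362) = (-43680 + 4811608742/12320354637)*(-1/100362) = -538148278935418/12320354637*(-1/100362) = 269074139467709/618247716039297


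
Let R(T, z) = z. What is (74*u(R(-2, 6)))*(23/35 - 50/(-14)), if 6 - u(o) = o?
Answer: 0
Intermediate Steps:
u(o) = 6 - o
(74*u(R(-2, 6)))*(23/35 - 50/(-14)) = (74*(6 - 1*6))*(23/35 - 50/(-14)) = (74*(6 - 6))*(23*(1/35) - 50*(-1/14)) = (74*0)*(23/35 + 25/7) = 0*(148/35) = 0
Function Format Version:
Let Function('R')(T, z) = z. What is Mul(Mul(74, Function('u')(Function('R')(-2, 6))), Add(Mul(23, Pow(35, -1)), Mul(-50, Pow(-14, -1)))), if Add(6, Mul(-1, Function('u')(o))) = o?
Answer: 0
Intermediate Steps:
Function('u')(o) = Add(6, Mul(-1, o))
Mul(Mul(74, Function('u')(Function('R')(-2, 6))), Add(Mul(23, Pow(35, -1)), Mul(-50, Pow(-14, -1)))) = Mul(Mul(74, Add(6, Mul(-1, 6))), Add(Mul(23, Pow(35, -1)), Mul(-50, Pow(-14, -1)))) = Mul(Mul(74, Add(6, -6)), Add(Mul(23, Rational(1, 35)), Mul(-50, Rational(-1, 14)))) = Mul(Mul(74, 0), Add(Rational(23, 35), Rational(25, 7))) = Mul(0, Rational(148, 35)) = 0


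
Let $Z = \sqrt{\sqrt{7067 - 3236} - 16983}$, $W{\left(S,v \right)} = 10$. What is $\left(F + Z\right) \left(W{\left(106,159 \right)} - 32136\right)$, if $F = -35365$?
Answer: $1136135990 - 32126 \sqrt{-16983 + \sqrt{3831}} \approx 1.1361 \cdot 10^{9} - 4.179 \cdot 10^{6} i$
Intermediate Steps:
$Z = \sqrt{-16983 + \sqrt{3831}}$ ($Z = \sqrt{\sqrt{3831} - 16983} = \sqrt{-16983 + \sqrt{3831}} \approx 130.08 i$)
$\left(F + Z\right) \left(W{\left(106,159 \right)} - 32136\right) = \left(-35365 + \sqrt{-16983 + \sqrt{3831}}\right) \left(10 - 32136\right) = \left(-35365 + \sqrt{-16983 + \sqrt{3831}}\right) \left(-32126\right) = 1136135990 - 32126 \sqrt{-16983 + \sqrt{3831}}$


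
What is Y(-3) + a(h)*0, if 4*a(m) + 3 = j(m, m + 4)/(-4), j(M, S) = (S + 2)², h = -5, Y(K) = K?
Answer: -3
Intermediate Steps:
j(M, S) = (2 + S)²
a(m) = -¾ - (6 + m)²/16 (a(m) = -¾ + ((2 + (m + 4))²/(-4))/4 = -¾ + ((2 + (4 + m))²*(-¼))/4 = -¾ + ((6 + m)²*(-¼))/4 = -¾ + (-(6 + m)²/4)/4 = -¾ - (6 + m)²/16)
Y(-3) + a(h)*0 = -3 + (-¾ - (6 - 5)²/16)*0 = -3 + (-¾ - 1/16*1²)*0 = -3 + (-¾ - 1/16*1)*0 = -3 + (-¾ - 1/16)*0 = -3 - 13/16*0 = -3 + 0 = -3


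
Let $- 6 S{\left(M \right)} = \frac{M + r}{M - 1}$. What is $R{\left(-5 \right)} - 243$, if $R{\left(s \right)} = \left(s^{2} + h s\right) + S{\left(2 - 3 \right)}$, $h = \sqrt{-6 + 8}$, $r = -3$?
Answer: $- \frac{655}{3} - 5 \sqrt{2} \approx -225.4$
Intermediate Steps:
$S{\left(M \right)} = - \frac{-3 + M}{6 \left(-1 + M\right)}$ ($S{\left(M \right)} = - \frac{\left(M - 3\right) \frac{1}{M - 1}}{6} = - \frac{\left(-3 + M\right) \frac{1}{-1 + M}}{6} = - \frac{\frac{1}{-1 + M} \left(-3 + M\right)}{6} = - \frac{-3 + M}{6 \left(-1 + M\right)}$)
$h = \sqrt{2} \approx 1.4142$
$R{\left(s \right)} = - \frac{1}{3} + s^{2} + s \sqrt{2}$ ($R{\left(s \right)} = \left(s^{2} + \sqrt{2} s\right) + \frac{3 - \left(2 - 3\right)}{6 \left(-1 + \left(2 - 3\right)\right)} = \left(s^{2} + s \sqrt{2}\right) + \frac{3 - \left(2 - 3\right)}{6 \left(-1 + \left(2 - 3\right)\right)} = \left(s^{2} + s \sqrt{2}\right) + \frac{3 - -1}{6 \left(-1 - 1\right)} = \left(s^{2} + s \sqrt{2}\right) + \frac{3 + 1}{6 \left(-2\right)} = \left(s^{2} + s \sqrt{2}\right) + \frac{1}{6} \left(- \frac{1}{2}\right) 4 = \left(s^{2} + s \sqrt{2}\right) - \frac{1}{3} = - \frac{1}{3} + s^{2} + s \sqrt{2}$)
$R{\left(-5 \right)} - 243 = \left(- \frac{1}{3} + \left(-5\right)^{2} - 5 \sqrt{2}\right) - 243 = \left(- \frac{1}{3} + 25 - 5 \sqrt{2}\right) - 243 = \left(\frac{74}{3} - 5 \sqrt{2}\right) - 243 = - \frac{655}{3} - 5 \sqrt{2}$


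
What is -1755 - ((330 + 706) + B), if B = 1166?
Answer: -3957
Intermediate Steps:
-1755 - ((330 + 706) + B) = -1755 - ((330 + 706) + 1166) = -1755 - (1036 + 1166) = -1755 - 1*2202 = -1755 - 2202 = -3957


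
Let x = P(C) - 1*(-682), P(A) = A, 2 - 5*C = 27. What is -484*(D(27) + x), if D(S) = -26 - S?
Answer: -302016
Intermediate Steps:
C = -5 (C = 2/5 - 1/5*27 = 2/5 - 27/5 = -5)
x = 677 (x = -5 - 1*(-682) = -5 + 682 = 677)
-484*(D(27) + x) = -484*((-26 - 1*27) + 677) = -484*((-26 - 27) + 677) = -484*(-53 + 677) = -484*624 = -302016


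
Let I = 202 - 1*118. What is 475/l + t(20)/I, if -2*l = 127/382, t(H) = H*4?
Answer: -7618360/2667 ≈ -2856.5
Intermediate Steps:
t(H) = 4*H
l = -127/764 (l = -127/(2*382) = -½*127/382 = -127/764 ≈ -0.16623)
I = 84 (I = 202 - 118 = 84)
475/l + t(20)/I = 475/(-127/764) + (4*20)/84 = 475*(-764/127) + 80*(1/84) = -362900/127 + 20/21 = -7618360/2667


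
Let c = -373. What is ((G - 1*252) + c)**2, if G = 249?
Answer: 141376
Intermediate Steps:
((G - 1*252) + c)**2 = ((249 - 1*252) - 373)**2 = ((249 - 252) - 373)**2 = (-3 - 373)**2 = (-376)**2 = 141376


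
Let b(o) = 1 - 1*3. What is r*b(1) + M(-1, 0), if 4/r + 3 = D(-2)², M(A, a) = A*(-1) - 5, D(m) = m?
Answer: -12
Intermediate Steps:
b(o) = -2 (b(o) = 1 - 3 = -2)
M(A, a) = -5 - A (M(A, a) = -A - 5 = -5 - A)
r = 4 (r = 4/(-3 + (-2)²) = 4/(-3 + 4) = 4/1 = 4*1 = 4)
r*b(1) + M(-1, 0) = 4*(-2) + (-5 - 1*(-1)) = -8 + (-5 + 1) = -8 - 4 = -12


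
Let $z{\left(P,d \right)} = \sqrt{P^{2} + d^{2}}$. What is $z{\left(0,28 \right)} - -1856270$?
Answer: $1856298$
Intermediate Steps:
$z{\left(0,28 \right)} - -1856270 = \sqrt{0^{2} + 28^{2}} - -1856270 = \sqrt{0 + 784} + 1856270 = \sqrt{784} + 1856270 = 28 + 1856270 = 1856298$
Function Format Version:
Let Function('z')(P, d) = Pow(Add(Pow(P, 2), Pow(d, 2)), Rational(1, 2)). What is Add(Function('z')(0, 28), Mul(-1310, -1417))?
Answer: 1856298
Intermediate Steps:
Add(Function('z')(0, 28), Mul(-1310, -1417)) = Add(Pow(Add(Pow(0, 2), Pow(28, 2)), Rational(1, 2)), Mul(-1310, -1417)) = Add(Pow(Add(0, 784), Rational(1, 2)), 1856270) = Add(Pow(784, Rational(1, 2)), 1856270) = Add(28, 1856270) = 1856298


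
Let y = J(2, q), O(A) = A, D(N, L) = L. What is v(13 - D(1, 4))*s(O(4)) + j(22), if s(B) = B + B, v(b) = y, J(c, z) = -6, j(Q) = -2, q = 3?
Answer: -50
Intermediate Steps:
y = -6
v(b) = -6
s(B) = 2*B
v(13 - D(1, 4))*s(O(4)) + j(22) = -12*4 - 2 = -6*8 - 2 = -48 - 2 = -50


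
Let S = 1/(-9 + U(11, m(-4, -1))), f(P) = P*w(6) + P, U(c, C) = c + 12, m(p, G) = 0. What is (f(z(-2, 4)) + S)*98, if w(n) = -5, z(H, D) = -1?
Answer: 399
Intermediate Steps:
U(c, C) = 12 + c
f(P) = -4*P (f(P) = P*(-5) + P = -5*P + P = -4*P)
S = 1/14 (S = 1/(-9 + (12 + 11)) = 1/(-9 + 23) = 1/14 ≈ 0.071429)
(f(z(-2, 4)) + S)*98 = (-4*(-1) + 1/14)*98 = (4 + 1/14)*98 = (57/14)*98 = 399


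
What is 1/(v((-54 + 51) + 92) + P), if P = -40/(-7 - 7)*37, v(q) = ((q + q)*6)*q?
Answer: 7/666104 ≈ 1.0509e-5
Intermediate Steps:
v(q) = 12*q**2 (v(q) = ((2*q)*6)*q = (12*q)*q = 12*q**2)
P = 740/7 (P = -40/(-14)*37 = -40*(-1/14)*37 = (20/7)*37 = 740/7 ≈ 105.71)
1/(v((-54 + 51) + 92) + P) = 1/(12*((-54 + 51) + 92)**2 + 740/7) = 1/(12*(-3 + 92)**2 + 740/7) = 1/(12*89**2 + 740/7) = 1/(12*7921 + 740/7) = 1/(95052 + 740/7) = 1/(666104/7) = 7/666104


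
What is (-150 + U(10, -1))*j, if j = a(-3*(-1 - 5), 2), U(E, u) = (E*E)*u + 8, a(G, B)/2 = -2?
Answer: 968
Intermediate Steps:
a(G, B) = -4 (a(G, B) = 2*(-2) = -4)
U(E, u) = 8 + u*E² (U(E, u) = E²*u + 8 = u*E² + 8 = 8 + u*E²)
j = -4
(-150 + U(10, -1))*j = (-150 + (8 - 1*10²))*(-4) = (-150 + (8 - 1*100))*(-4) = (-150 + (8 - 100))*(-4) = (-150 - 92)*(-4) = -242*(-4) = 968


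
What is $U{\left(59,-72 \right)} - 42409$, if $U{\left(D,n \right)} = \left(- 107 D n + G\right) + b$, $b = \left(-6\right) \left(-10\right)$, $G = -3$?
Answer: $412184$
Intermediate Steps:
$b = 60$
$U{\left(D,n \right)} = 57 - 107 D n$ ($U{\left(D,n \right)} = \left(- 107 D n - 3\right) + 60 = \left(-3 - 107 D n\right) + 60 = 57 - 107 D n$)
$U{\left(59,-72 \right)} - 42409 = \left(57 - 6313 \left(-72\right)\right) - 42409 = \left(57 + 454536\right) - 42409 = 454593 - 42409 = 412184$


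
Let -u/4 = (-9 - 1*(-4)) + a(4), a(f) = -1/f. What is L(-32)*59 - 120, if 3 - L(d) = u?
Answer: -1182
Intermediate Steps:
u = 21 (u = -4*((-9 - 1*(-4)) - 1/4) = -4*((-9 + 4) - 1*1/4) = -4*(-5 - 1/4) = -4*(-21/4) = 21)
L(d) = -18 (L(d) = 3 - 1*21 = 3 - 21 = -18)
L(-32)*59 - 120 = -18*59 - 120 = -1062 - 120 = -1182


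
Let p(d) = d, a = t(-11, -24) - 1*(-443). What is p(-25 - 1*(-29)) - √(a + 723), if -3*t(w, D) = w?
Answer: 4 - 11*√87/3 ≈ -30.200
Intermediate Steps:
t(w, D) = -w/3
a = 1340/3 (a = -⅓*(-11) - 1*(-443) = 11/3 + 443 = 1340/3 ≈ 446.67)
p(-25 - 1*(-29)) - √(a + 723) = (-25 - 1*(-29)) - √(1340/3 + 723) = (-25 + 29) - √(3509/3) = 4 - 11*√87/3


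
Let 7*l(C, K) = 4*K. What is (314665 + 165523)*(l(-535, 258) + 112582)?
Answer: 378919231928/7 ≈ 5.4131e+10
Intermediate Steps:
l(C, K) = 4*K/7 (l(C, K) = (4*K)/7 = 4*K/7)
(314665 + 165523)*(l(-535, 258) + 112582) = (314665 + 165523)*((4/7)*258 + 112582) = 480188*(1032/7 + 112582) = 480188*(789106/7) = 378919231928/7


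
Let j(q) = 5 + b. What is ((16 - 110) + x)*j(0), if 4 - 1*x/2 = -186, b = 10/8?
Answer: 3575/2 ≈ 1787.5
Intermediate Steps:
b = 5/4 (b = 10*(⅛) = 5/4 ≈ 1.2500)
x = 380 (x = 8 - 2*(-186) = 8 + 372 = 380)
j(q) = 25/4 (j(q) = 5 + 5/4 = 25/4)
((16 - 110) + x)*j(0) = ((16 - 110) + 380)*(25/4) = (-94 + 380)*(25/4) = 286*(25/4) = 3575/2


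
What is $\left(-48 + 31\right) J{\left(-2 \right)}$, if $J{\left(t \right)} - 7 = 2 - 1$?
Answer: $-136$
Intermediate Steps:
$J{\left(t \right)} = 8$ ($J{\left(t \right)} = 7 + \left(2 - 1\right) = 7 + 1 = 8$)
$\left(-48 + 31\right) J{\left(-2 \right)} = \left(-48 + 31\right) 8 = \left(-17\right) 8 = -136$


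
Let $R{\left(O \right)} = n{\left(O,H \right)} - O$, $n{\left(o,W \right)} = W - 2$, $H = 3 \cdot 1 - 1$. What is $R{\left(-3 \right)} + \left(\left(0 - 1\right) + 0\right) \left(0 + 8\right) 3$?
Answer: $-21$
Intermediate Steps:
$H = 2$ ($H = 3 - 1 = 2$)
$n{\left(o,W \right)} = -2 + W$
$R{\left(O \right)} = - O$ ($R{\left(O \right)} = \left(-2 + 2\right) - O = 0 - O = - O$)
$R{\left(-3 \right)} + \left(\left(0 - 1\right) + 0\right) \left(0 + 8\right) 3 = \left(-1\right) \left(-3\right) + \left(\left(0 - 1\right) + 0\right) \left(0 + 8\right) 3 = 3 + \left(-1 + 0\right) 8 \cdot 3 = 3 + \left(-1\right) 8 \cdot 3 = 3 - 24 = -21$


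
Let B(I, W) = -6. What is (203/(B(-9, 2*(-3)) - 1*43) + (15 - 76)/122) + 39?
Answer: 481/14 ≈ 34.357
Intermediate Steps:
(203/(B(-9, 2*(-3)) - 1*43) + (15 - 76)/122) + 39 = (203/(-6 - 1*43) + (15 - 76)/122) + 39 = (203/(-6 - 43) - 61*1/122) + 39 = (203/(-49) - ½) + 39 = (203*(-1/49) - ½) + 39 = (-29/7 - ½) + 39 = -65/14 + 39 = 481/14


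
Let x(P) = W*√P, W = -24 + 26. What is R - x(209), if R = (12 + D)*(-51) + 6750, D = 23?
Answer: 4965 - 2*√209 ≈ 4936.1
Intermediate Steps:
W = 2
R = 4965 (R = (12 + 23)*(-51) + 6750 = 35*(-51) + 6750 = -1785 + 6750 = 4965)
x(P) = 2*√P
R - x(209) = 4965 - 2*√209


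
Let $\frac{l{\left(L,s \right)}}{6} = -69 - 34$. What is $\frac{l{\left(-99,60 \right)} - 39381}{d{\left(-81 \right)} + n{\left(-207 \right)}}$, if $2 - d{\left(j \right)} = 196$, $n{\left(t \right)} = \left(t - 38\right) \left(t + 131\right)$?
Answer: $- \frac{13333}{6142} \approx -2.1708$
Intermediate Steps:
$l{\left(L,s \right)} = -618$ ($l{\left(L,s \right)} = 6 \left(-69 - 34\right) = 6 \left(-103\right) = -618$)
$n{\left(t \right)} = \left(-38 + t\right) \left(131 + t\right)$
$d{\left(j \right)} = -194$ ($d{\left(j \right)} = 2 - 196 = -194$)
$\frac{l{\left(-99,60 \right)} - 39381}{d{\left(-81 \right)} + n{\left(-207 \right)}} = \frac{-618 - 39381}{-194 + \left(-4978 + \left(-207\right)^{2} + 93 \left(-207\right)\right)} = - \frac{39999}{-194 - -18620} = - \frac{39999}{-194 + 18620} = - \frac{39999}{18426} = \left(-39999\right) \frac{1}{18426} = - \frac{13333}{6142}$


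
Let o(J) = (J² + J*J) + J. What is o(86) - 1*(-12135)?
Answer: 27013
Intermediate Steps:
o(J) = J + 2*J² (o(J) = (J² + J²) + J = 2*J² + J = J + 2*J²)
o(86) - 1*(-12135) = 86*(1 + 2*86) - 1*(-12135) = 86*(1 + 172) + 12135 = 86*173 + 12135 = 14878 + 12135 = 27013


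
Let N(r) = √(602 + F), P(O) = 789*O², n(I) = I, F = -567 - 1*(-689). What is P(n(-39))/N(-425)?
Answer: 1200069*√181/362 ≈ 44600.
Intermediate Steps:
F = 122 (F = -567 + 689 = 122)
N(r) = 2*√181 (N(r) = √(602 + 122) = √724 = 2*√181)
P(n(-39))/N(-425) = (789*(-39)²)/((2*√181)) = (789*1521)*(√181/362) = 1200069*(√181/362) = 1200069*√181/362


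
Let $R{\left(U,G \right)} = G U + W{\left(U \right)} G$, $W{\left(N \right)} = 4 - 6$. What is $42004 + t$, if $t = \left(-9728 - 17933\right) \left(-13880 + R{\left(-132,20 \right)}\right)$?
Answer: $458108164$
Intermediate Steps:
$W{\left(N \right)} = -2$
$R{\left(U,G \right)} = - 2 G + G U$ ($R{\left(U,G \right)} = G U - 2 G = - 2 G + G U$)
$t = 458066160$ ($t = \left(-9728 - 17933\right) \left(-13880 + 20 \left(-2 - 132\right)\right) = - 27661 \left(-13880 + 20 \left(-134\right)\right) = - 27661 \left(-13880 - 2680\right) = \left(-27661\right) \left(-16560\right) = 458066160$)
$42004 + t = 42004 + 458066160 = 458108164$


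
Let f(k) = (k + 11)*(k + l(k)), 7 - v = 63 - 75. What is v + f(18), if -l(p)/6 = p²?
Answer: -55835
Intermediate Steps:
v = 19 (v = 7 - (63 - 75) = 7 - 1*(-12) = 7 + 12 = 19)
l(p) = -6*p²
f(k) = (11 + k)*(k - 6*k²) (f(k) = (k + 11)*(k - 6*k²) = (11 + k)*(k - 6*k²))
v + f(18) = 19 + 18*(11 - 65*18 - 6*18²) = 19 + 18*(11 - 1170 - 6*324) = 19 + 18*(11 - 1170 - 1944) = 19 + 18*(-3103) = 19 - 55854 = -55835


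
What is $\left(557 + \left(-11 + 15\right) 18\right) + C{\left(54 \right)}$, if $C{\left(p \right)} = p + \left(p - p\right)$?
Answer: $683$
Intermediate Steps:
$C{\left(p \right)} = p$ ($C{\left(p \right)} = p + 0 = p$)
$\left(557 + \left(-11 + 15\right) 18\right) + C{\left(54 \right)} = \left(557 + \left(-11 + 15\right) 18\right) + 54 = \left(557 + 4 \cdot 18\right) + 54 = \left(557 + 72\right) + 54 = 629 + 54 = 683$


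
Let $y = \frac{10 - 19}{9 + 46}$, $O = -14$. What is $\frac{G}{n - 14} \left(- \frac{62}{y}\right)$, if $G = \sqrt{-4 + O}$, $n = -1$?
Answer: $- \frac{682 i \sqrt{2}}{9} \approx - 107.17 i$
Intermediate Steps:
$y = - \frac{9}{55} \approx -0.16364$
$G = 3 i \sqrt{2}$ ($G = \sqrt{-4 - 14} = \sqrt{-18} = 3 i \sqrt{2} \approx 4.2426 i$)
$\frac{G}{n - 14} \left(- \frac{62}{y}\right) = \frac{3 i \sqrt{2}}{-1 - 14} \left(- \frac{62}{- \frac{9}{55}}\right) = \frac{3 i \sqrt{2}}{-15} \left(\left(-62\right) \left(- \frac{55}{9}\right)\right) = 3 i \sqrt{2} \left(- \frac{1}{15}\right) \frac{3410}{9} = - \frac{i \sqrt{2}}{5} \cdot \frac{3410}{9} = - \frac{682 i \sqrt{2}}{9}$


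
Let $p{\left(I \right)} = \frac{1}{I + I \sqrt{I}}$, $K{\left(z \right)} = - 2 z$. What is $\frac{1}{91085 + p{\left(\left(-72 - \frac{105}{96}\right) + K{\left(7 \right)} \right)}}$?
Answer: $\frac{1994416577470047}{181661433698912875283} - \frac{356736 i \sqrt{5574}}{181661433698912875283} \approx 1.0979 \cdot 10^{-5} - 1.4661 \cdot 10^{-13} i$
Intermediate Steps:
$p{\left(I \right)} = \frac{1}{I + I^{\frac{3}{2}}}$
$\frac{1}{91085 + p{\left(\left(-72 - \frac{105}{96}\right) + K{\left(7 \right)} \right)}} = \frac{1}{91085 + \frac{1}{\left(\left(-72 - \frac{105}{96}\right) - 14\right) + \left(\left(-72 - \frac{105}{96}\right) - 14\right)^{\frac{3}{2}}}} = \frac{1}{91085 + \frac{1}{\left(\left(-72 - \frac{35}{32}\right) - 14\right) + \left(\left(-72 - \frac{35}{32}\right) - 14\right)^{\frac{3}{2}}}} = \frac{1}{91085 + \frac{1}{\left(- \frac{2339}{32} - 14\right) + \left(- \frac{2339}{32} - 14\right)^{\frac{3}{2}}}} = \frac{1}{91085 + \frac{1}{- \frac{2787}{32} + \left(- \frac{2787}{32}\right)^{\frac{3}{2}}}} = \frac{1}{91085 + \frac{1}{- \frac{2787}{32} - \frac{2787 i \sqrt{5574}}{256}}}$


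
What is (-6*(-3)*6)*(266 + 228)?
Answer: 53352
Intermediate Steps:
(-6*(-3)*6)*(266 + 228) = (18*6)*494 = 108*494 = 53352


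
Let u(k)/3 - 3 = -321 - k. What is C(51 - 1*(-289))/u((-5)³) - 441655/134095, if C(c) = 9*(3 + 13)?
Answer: -18335195/5176067 ≈ -3.5423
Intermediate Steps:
u(k) = -954 - 3*k (u(k) = 9 + 3*(-321 - k) = 9 + (-963 - 3*k) = -954 - 3*k)
C(c) = 144 (C(c) = 9*16 = 144)
C(51 - 1*(-289))/u((-5)³) - 441655/134095 = 144/(-954 - 3*(-5)³) - 441655/134095 = 144/(-954 - 3*(-125)) - 441655*1/134095 = 144/(-954 + 375) - 88331/26819 = 144/(-579) - 88331/26819 = 144*(-1/579) - 88331/26819 = -48/193 - 88331/26819 = -18335195/5176067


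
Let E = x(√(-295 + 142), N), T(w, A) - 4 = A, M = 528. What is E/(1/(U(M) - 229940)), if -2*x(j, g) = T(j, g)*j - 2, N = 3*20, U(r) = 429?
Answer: -229511 + 22033056*I*√17 ≈ -2.2951e+5 + 9.0845e+7*I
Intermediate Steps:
T(w, A) = 4 + A
N = 60
x(j, g) = 1 - j*(4 + g)/2 (x(j, g) = -((4 + g)*j - 2)/2 = -(j*(4 + g) - 2)/2 = -(-2 + j*(4 + g))/2 = 1 - j*(4 + g)/2)
E = 1 - 96*I*√17 (E = 1 - √(-295 + 142)*(4 + 60)/2 = 1 - ½*√(-153)*64 = 1 - ½*3*I*√17*64 = 1 - 96*I*√17 ≈ 1.0 - 395.82*I)
E/(1/(U(M) - 229940)) = (1 - 96*I*√17)/(1/(429 - 229940)) = (1 - 96*I*√17)/(1/(-229511)) = (1 - 96*I*√17)/(-1/229511) = (1 - 96*I*√17)*(-229511) = -229511 + 22033056*I*√17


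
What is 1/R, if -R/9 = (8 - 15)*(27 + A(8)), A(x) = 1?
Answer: 1/1764 ≈ 0.00056689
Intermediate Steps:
R = 1764 (R = -9*(8 - 15)*(27 + 1) = -(-63)*28 = -9*(-196) = 1764)
1/R = 1/1764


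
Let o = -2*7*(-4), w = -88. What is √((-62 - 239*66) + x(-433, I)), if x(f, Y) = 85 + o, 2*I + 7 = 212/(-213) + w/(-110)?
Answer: I*√15695 ≈ 125.28*I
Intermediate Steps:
I = -7663/2130 (I = -7/2 + (212/(-213) - 88/(-110))/2 = -7/2 + (212*(-1/213) - 88*(-1/110))/2 = -7/2 + (-212/213 + ⅘)/2 = -7/2 + (½)*(-208/1065) = -7/2 - 104/1065 = -7663/2130 ≈ -3.5977)
o = 56 (o = -14*(-4) = 56)
x(f, Y) = 141 (x(f, Y) = 85 + 56 = 141)
√((-62 - 239*66) + x(-433, I)) = √((-62 - 239*66) + 141) = √((-62 - 15774) + 141) = √(-15836 + 141) = √(-15695) = I*√15695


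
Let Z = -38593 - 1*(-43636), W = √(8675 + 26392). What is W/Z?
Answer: √35067/5043 ≈ 0.037133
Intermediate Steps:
W = √35067 ≈ 187.26
Z = 5043 (Z = -38593 + 43636 = 5043)
W/Z = √35067/5043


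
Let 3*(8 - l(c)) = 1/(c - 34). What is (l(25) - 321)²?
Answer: 71402500/729 ≈ 97946.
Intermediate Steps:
l(c) = 8 - 1/(3*(-34 + c)) (l(c) = 8 - 1/(3*(c - 34)) = 8 - 1/(3*(-34 + c)))
(l(25) - 321)² = ((-817 + 24*25)/(3*(-34 + 25)) - 321)² = ((⅓)*(-817 + 600)/(-9) - 321)² = ((⅓)*(-⅑)*(-217) - 321)² = (217/27 - 321)² = (-8450/27)² = 71402500/729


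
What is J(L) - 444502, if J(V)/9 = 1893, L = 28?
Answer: -427465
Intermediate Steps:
J(V) = 17037 (J(V) = 9*1893 = 17037)
J(L) - 444502 = 17037 - 444502 = -427465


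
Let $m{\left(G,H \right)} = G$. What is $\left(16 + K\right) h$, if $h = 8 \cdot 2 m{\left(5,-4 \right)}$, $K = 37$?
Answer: $4240$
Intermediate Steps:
$h = 80$ ($h = 8 \cdot 2 \cdot 5 = 16 \cdot 5 = 80$)
$\left(16 + K\right) h = \left(16 + 37\right) 80 = 53 \cdot 80 = 4240$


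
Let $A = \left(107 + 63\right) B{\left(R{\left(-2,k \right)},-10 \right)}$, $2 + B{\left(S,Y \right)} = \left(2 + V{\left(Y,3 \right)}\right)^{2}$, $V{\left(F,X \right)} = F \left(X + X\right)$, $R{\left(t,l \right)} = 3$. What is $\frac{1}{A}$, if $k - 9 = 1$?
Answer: $\frac{1}{571540} \approx 1.7497 \cdot 10^{-6}$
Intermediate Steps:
$k = 10$ ($k = 9 + 1 = 10$)
$V{\left(F,X \right)} = 2 F X$ ($V{\left(F,X \right)} = F 2 X = 2 F X$)
$B{\left(S,Y \right)} = -2 + \left(2 + 6 Y\right)^{2}$ ($B{\left(S,Y \right)} = -2 + \left(2 + 2 Y 3\right)^{2} = -2 + \left(2 + 6 Y\right)^{2}$)
$A = 571540$ ($A = \left(107 + 63\right) \left(2 + 24 \left(-10\right) + 36 \left(-10\right)^{2}\right) = 170 \left(2 - 240 + 36 \cdot 100\right) = 170 \left(2 - 240 + 3600\right) = 170 \cdot 3362 = 571540$)
$\frac{1}{A} = \frac{1}{571540}$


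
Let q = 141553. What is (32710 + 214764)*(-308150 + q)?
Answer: -41228425978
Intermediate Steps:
(32710 + 214764)*(-308150 + q) = (32710 + 214764)*(-308150 + 141553) = 247474*(-166597) = -41228425978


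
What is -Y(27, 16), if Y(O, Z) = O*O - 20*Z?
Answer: -409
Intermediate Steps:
Y(O, Z) = O² - 20*Z
-Y(27, 16) = -(27² - 20*16) = -(729 - 320) = -1*409 = -409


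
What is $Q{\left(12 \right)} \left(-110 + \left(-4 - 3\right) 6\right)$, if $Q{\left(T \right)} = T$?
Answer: $-1824$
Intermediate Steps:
$Q{\left(12 \right)} \left(-110 + \left(-4 - 3\right) 6\right) = 12 \left(-110 + \left(-4 - 3\right) 6\right) = 12 \left(-110 - 42\right) = 12 \left(-152\right) = -1824$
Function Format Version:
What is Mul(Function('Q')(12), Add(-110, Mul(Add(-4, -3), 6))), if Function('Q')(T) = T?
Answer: -1824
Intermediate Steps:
Mul(Function('Q')(12), Add(-110, Mul(Add(-4, -3), 6))) = Mul(12, Add(-110, Mul(Add(-4, -3), 6))) = Mul(12, Add(-110, Mul(-7, 6))) = Mul(12, Add(-110, -42)) = Mul(12, -152) = -1824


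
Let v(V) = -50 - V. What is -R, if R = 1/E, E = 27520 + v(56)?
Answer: -1/27414 ≈ -3.6478e-5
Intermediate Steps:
E = 27414 (E = 27520 + (-50 - 1*56) = 27520 + (-50 - 56) = 27520 - 106 = 27414)
R = 1/27414 ≈ 3.6478e-5
-R = -1*1/27414 = -1/27414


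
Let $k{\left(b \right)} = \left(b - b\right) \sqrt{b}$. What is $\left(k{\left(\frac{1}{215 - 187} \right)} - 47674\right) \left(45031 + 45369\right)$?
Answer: $-4309729600$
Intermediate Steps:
$k{\left(b \right)} = 0$ ($k{\left(b \right)} = 0 \sqrt{b} = 0$)
$\left(k{\left(\frac{1}{215 - 187} \right)} - 47674\right) \left(45031 + 45369\right) = \left(0 - 47674\right) \left(45031 + 45369\right) = \left(-47674\right) 90400 = -4309729600$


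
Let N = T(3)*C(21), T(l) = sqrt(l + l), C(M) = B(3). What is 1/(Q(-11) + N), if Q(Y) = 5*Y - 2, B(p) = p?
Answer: -19/1065 - sqrt(6)/1065 ≈ -0.020140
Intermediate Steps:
Q(Y) = -2 + 5*Y
C(M) = 3
T(l) = sqrt(2)*sqrt(l) (T(l) = sqrt(2*l) = sqrt(2)*sqrt(l))
N = 3*sqrt(6) (N = (sqrt(2)*sqrt(3))*3 = sqrt(6)*3 = 3*sqrt(6) ≈ 7.3485)
1/(Q(-11) + N) = 1/((-2 + 5*(-11)) + 3*sqrt(6)) = 1/((-2 - 55) + 3*sqrt(6)) = 1/(-57 + 3*sqrt(6))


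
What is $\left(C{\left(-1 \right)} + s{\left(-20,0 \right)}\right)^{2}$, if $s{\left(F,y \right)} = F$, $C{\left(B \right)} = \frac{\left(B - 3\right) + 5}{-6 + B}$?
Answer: $\frac{19881}{49} \approx 405.73$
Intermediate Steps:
$C{\left(B \right)} = \frac{2 + B}{-6 + B}$ ($C{\left(B \right)} = \frac{\left(B - 3\right) + 5}{-6 + B} = \frac{\left(-3 + B\right) + 5}{-6 + B} = \frac{2 + B}{-6 + B}$)
$\left(C{\left(-1 \right)} + s{\left(-20,0 \right)}\right)^{2} = \left(\frac{2 - 1}{-6 - 1} - 20\right)^{2} = \left(\frac{1}{-7} \cdot 1 - 20\right)^{2} = \left(\left(- \frac{1}{7}\right) 1 - 20\right)^{2} = \left(- \frac{1}{7} - 20\right)^{2} = \left(- \frac{141}{7}\right)^{2} = \frac{19881}{49}$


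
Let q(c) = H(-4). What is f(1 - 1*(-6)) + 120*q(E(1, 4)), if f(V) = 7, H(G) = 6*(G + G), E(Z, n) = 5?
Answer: -5753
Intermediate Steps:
H(G) = 12*G (H(G) = 6*(2*G) = 12*G)
q(c) = -48 (q(c) = 12*(-4) = -48)
f(1 - 1*(-6)) + 120*q(E(1, 4)) = 7 + 120*(-48) = 7 - 5760 = -5753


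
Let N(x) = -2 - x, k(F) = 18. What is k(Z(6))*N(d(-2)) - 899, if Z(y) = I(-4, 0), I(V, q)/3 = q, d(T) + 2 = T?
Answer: -863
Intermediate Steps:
d(T) = -2 + T
I(V, q) = 3*q
Z(y) = 0 (Z(y) = 3*0 = 0)
k(Z(6))*N(d(-2)) - 899 = 18*(-2 - (-2 - 2)) - 899 = 18*(-2 - 1*(-4)) - 899 = 18*(-2 + 4) - 899 = 18*2 - 899 = 36 - 899 = -863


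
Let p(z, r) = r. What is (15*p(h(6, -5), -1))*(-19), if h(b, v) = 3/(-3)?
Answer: 285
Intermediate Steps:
h(b, v) = -1 (h(b, v) = 3*(-⅓) = -1)
(15*p(h(6, -5), -1))*(-19) = (15*(-1))*(-19) = -15*(-19) = 285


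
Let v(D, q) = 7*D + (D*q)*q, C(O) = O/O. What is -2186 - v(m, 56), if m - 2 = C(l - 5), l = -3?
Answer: -11615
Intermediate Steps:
C(O) = 1
m = 3 (m = 2 + 1 = 3)
v(D, q) = 7*D + D*q²
-2186 - v(m, 56) = -2186 - 3*(7 + 56²) = -2186 - 3*(7 + 3136) = -2186 - 3*3143 = -2186 - 1*9429 = -2186 - 9429 = -11615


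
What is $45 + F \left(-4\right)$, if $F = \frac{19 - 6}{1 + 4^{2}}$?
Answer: $\frac{713}{17} \approx 41.941$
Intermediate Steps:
$F = \frac{13}{17}$ ($F = \frac{13}{1 + 16} = \frac{13}{17} \approx 0.76471$)
$45 + F \left(-4\right) = 45 + \frac{13}{17} \left(-4\right) = 45 - \frac{52}{17} = \frac{713}{17}$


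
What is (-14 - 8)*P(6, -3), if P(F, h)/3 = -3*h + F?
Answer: -990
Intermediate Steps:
P(F, h) = -9*h + 3*F (P(F, h) = 3*(-3*h + F) = 3*(F - 3*h) = -9*h + 3*F)
(-14 - 8)*P(6, -3) = (-14 - 8)*(-9*(-3) + 3*6) = -22*(27 + 18) = -22*45 = -990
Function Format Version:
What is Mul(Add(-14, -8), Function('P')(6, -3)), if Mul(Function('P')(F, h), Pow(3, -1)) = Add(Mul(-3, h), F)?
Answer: -990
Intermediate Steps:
Function('P')(F, h) = Add(Mul(-9, h), Mul(3, F)) (Function('P')(F, h) = Mul(3, Add(Mul(-3, h), F)) = Mul(3, Add(F, Mul(-3, h))) = Add(Mul(-9, h), Mul(3, F)))
Mul(Add(-14, -8), Function('P')(6, -3)) = Mul(Add(-14, -8), Add(Mul(-9, -3), Mul(3, 6))) = Mul(-22, Add(27, 18)) = Mul(-22, 45) = -990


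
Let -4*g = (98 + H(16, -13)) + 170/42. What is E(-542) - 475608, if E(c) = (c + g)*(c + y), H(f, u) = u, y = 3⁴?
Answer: -9050297/42 ≈ -2.1548e+5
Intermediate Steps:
y = 81
g = -935/42 (g = -((98 - 13) + 170/42)/4 = -(85 + 170*(1/42))/4 = -(85 + 85/21)/4 = -¼*1870/21 = -935/42 ≈ -22.262)
E(c) = (81 + c)*(-935/42 + c) (E(c) = (c - 935/42)*(c + 81) = (-935/42 + c)*(81 + c) = (81 + c)*(-935/42 + c))
E(-542) - 475608 = (-25245/14 + (-542)² + (2467/42)*(-542)) - 475608 = (-25245/14 + 293764 - 668557/21) - 475608 = 10925239/42 - 475608 = -9050297/42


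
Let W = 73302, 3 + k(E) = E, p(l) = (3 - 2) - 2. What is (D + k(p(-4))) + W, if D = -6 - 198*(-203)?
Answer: 113486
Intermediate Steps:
p(l) = -1 (p(l) = 1 - 2 = -1)
k(E) = -3 + E
D = 40188 (D = -6 + 40194 = 40188)
(D + k(p(-4))) + W = (40188 + (-3 - 1)) + 73302 = (40188 - 4) + 73302 = 40184 + 73302 = 113486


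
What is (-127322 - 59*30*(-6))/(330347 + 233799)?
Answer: -58351/282073 ≈ -0.20686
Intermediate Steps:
(-127322 - 59*30*(-6))/(330347 + 233799) = (-127322 - 1770*(-6))/564146 = (-127322 + 10620)*(1/564146) = -116702*1/564146 = -58351/282073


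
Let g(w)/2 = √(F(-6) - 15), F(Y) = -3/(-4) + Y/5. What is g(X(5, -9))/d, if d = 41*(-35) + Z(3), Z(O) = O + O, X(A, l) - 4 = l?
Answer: -I*√1545/7145 ≈ -0.0055013*I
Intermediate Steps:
F(Y) = ¾ + Y/5 (F(Y) = -3*(-¼) + Y*(⅕) = ¾ + Y/5)
X(A, l) = 4 + l
Z(O) = 2*O
d = -1429 (d = 41*(-35) + 2*3 = -1435 + 6 = -1429)
g(w) = I*√1545/5 (g(w) = 2*√((¾ + (⅕)*(-6)) - 15) = 2*√((¾ - 6/5) - 15) = 2*√(-9/20 - 15) = 2*√(-309/20) = 2*(I*√1545/10) = I*√1545/5)
g(X(5, -9))/d = (I*√1545/5)/(-1429) = (I*√1545/5)*(-1/1429) = -I*√1545/7145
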